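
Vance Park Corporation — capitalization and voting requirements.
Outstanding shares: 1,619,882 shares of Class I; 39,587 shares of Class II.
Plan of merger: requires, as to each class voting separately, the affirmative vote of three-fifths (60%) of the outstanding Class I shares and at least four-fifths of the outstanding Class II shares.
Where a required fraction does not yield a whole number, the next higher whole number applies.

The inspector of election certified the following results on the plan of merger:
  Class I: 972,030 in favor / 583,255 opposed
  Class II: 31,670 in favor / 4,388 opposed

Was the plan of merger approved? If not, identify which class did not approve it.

Approved — every class gave the required vote.

Class I: 3/5 of 1619882 = 971929.20, rounded up to 971930; 971,930 required, 972,030 in favor — approved.
Class II: 4/5 of 39587 = 31669.60, rounded up to 31670; 31,670 required, 31,670 in favor — approved.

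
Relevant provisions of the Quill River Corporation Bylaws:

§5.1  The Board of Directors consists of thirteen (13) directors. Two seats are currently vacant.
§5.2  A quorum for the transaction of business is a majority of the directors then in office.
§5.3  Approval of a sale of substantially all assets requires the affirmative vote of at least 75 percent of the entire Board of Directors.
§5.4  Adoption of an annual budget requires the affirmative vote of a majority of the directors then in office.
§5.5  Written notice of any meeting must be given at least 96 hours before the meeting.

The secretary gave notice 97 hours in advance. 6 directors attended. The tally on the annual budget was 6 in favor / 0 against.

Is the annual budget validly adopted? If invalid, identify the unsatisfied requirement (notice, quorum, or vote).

Notice: 97 hours given; 96 required (97 ≥ 96). Satisfied.
Quorum: 6 present; quorum is 6. Satisfied.
Vote: the annual budget requires a majority of the directors then in office (11). A majority of 11 is 6, so 6 affirmative votes are needed; 6 voted in favor. Satisfied.

Valid — all requirements satisfied.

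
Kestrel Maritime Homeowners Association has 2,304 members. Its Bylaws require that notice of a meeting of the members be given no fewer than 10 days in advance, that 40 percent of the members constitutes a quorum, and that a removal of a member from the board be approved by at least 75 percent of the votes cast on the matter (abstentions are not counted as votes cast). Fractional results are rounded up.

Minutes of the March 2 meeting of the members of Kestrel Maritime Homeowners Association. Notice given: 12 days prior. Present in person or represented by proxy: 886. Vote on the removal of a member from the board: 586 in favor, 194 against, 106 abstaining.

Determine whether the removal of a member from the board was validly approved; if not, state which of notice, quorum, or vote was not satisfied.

Invalid — quorum requirement not satisfied.

Notice: 12 days given; 10 required. Satisfied.
Quorum: 40% of 2,304 = 921.60, rounded up to 922; 886 present. Not satisfied.
Vote: requires three-fourths of the votes cast (886 − 106 abstaining = 780); 3/4 of 780 = 585, so 585 needed; 586 in favor. Satisfied.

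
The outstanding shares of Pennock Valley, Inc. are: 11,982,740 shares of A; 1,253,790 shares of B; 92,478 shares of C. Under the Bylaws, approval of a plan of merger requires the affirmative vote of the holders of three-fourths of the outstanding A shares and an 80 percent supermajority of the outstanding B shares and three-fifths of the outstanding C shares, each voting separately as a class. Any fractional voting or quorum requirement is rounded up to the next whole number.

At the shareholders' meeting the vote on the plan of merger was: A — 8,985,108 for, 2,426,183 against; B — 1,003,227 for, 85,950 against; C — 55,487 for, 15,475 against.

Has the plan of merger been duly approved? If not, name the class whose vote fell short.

A: 3/4 of 11982740 = 8987055; 8,987,055 required, 8,985,108 in favor — not approved.
B: 4/5 of 1253790 = 1003032; 1,003,032 required, 1,003,227 in favor — approved.
C: 3/5 of 92478 = 55486.80, rounded up to 55487; 55,487 required, 55,487 in favor — approved.

Not approved — the A shares did not give the required vote.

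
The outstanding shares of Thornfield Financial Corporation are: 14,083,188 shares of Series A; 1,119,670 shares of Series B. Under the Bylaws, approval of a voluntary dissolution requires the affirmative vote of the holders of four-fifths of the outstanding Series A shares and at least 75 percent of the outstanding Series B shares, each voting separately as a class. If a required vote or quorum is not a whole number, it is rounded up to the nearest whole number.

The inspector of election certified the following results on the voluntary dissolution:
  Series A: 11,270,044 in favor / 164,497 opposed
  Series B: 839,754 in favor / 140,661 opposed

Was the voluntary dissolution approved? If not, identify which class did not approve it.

Approved — every class gave the required vote.

Series A: 4/5 of 14083188 = 11266550.40, rounded up to 11266551; 11,266,551 required, 11,270,044 in favor — approved.
Series B: 3/4 of 1119670 = 839752.50, rounded up to 839753; 839,753 required, 839,754 in favor — approved.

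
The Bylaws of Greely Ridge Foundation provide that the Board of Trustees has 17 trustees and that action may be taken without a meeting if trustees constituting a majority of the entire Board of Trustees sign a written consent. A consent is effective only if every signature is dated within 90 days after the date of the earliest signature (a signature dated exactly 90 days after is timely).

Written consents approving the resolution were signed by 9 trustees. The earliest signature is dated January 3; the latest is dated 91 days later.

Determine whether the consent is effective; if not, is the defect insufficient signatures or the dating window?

Signatures required: a majority of 17 — a majority of 17 is 9, so 9 needed; 9 signed. Sufficient.
Dating window: the latest signature is 91 days after the earliest; the limit is 90 days. Outside the window.

Not effective — dating-window requirement not satisfied.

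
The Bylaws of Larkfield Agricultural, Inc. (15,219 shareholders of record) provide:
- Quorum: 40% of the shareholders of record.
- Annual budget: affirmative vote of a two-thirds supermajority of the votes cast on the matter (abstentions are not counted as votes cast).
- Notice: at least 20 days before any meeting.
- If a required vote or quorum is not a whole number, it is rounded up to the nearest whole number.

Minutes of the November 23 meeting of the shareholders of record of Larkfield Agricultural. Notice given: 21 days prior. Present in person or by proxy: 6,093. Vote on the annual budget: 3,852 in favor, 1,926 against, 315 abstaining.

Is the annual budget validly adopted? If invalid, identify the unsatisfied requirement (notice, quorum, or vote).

Valid — all requirements satisfied.

Notice: 21 days given; 20 required. Satisfied.
Quorum: 40% of 15,219 = 6,087.60, rounded up to 6,088; 6,093 present. Satisfied.
Vote: requires two-thirds of the votes cast (6,093 − 315 abstaining = 5,778); 2/3 of 5778 = 3852, so 3,852 needed; 3,852 in favor. Satisfied.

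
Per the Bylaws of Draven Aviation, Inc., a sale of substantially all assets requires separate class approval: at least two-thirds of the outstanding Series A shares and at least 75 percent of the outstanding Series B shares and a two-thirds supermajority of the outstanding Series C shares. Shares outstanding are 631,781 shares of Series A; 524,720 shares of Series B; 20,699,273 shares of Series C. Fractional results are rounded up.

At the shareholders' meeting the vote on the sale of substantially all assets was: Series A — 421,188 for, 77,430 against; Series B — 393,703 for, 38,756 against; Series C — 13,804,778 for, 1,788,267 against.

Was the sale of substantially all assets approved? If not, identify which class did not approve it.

Approved — every class gave the required vote.

Series A: 2/3 of 631781 = 421187.33, rounded up to 421188; 421,188 required, 421,188 in favor — approved.
Series B: 3/4 of 524720 = 393540; 393,540 required, 393,703 in favor — approved.
Series C: 2/3 of 20699273 = 13799515.33, rounded up to 13799516; 13,799,516 required, 13,804,778 in favor — approved.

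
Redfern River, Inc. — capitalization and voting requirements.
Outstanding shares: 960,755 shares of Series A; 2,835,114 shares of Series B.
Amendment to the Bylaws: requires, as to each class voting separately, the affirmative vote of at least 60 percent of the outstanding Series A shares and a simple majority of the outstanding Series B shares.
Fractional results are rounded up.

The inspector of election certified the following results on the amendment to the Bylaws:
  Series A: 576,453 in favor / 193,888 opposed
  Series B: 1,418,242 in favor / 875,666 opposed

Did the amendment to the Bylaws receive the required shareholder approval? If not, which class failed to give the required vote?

Approved — every class gave the required vote.

Series A: 3/5 of 960755 = 576453; 576,453 required, 576,453 in favor — approved.
Series B: a majority of 2835114 is 1417558; 1,417,558 required, 1,418,242 in favor — approved.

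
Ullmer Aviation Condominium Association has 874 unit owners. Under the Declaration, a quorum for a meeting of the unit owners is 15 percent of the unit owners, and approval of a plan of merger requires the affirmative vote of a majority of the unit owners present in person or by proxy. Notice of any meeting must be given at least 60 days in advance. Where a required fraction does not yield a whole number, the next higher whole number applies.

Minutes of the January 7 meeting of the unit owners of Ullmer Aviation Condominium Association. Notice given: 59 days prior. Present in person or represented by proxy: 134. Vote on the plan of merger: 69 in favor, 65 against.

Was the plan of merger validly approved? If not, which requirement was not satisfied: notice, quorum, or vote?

Notice: 59 days given; 60 required. Not satisfied.
Quorum: 15% of 874 = 131.10, rounded up to 132; 134 present. Satisfied.
Vote: requires a majority of those present (134); a majority of 134 is 68, so 68 needed; 69 in favor. Satisfied.

Invalid — notice requirement not satisfied.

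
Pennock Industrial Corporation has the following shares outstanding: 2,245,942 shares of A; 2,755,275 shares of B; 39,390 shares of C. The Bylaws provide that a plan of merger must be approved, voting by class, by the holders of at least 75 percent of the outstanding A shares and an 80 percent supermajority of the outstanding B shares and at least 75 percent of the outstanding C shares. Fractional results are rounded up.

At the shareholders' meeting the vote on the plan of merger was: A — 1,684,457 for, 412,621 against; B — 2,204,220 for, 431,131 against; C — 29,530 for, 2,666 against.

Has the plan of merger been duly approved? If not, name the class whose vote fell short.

A: 3/4 of 2245942 = 1684456.50, rounded up to 1684457; 1,684,457 required, 1,684,457 in favor — approved.
B: 4/5 of 2755275 = 2204220; 2,204,220 required, 2,204,220 in favor — approved.
C: 3/4 of 39390 = 29542.50, rounded up to 29543; 29,543 required, 29,530 in favor — not approved.

Not approved — the C shares did not give the required vote.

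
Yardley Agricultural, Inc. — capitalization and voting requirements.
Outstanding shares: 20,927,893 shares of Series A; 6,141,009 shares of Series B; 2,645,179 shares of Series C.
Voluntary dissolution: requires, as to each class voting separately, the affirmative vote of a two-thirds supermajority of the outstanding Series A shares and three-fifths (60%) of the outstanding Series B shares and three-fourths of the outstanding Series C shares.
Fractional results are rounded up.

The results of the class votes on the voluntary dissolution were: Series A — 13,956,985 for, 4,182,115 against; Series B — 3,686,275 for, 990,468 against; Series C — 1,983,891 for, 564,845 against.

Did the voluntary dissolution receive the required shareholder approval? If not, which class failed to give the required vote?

Approved — every class gave the required vote.

Series A: 2/3 of 20927893 = 13951928.67, rounded up to 13951929; 13,951,929 required, 13,956,985 in favor — approved.
Series B: 3/5 of 6141009 = 3684605.40, rounded up to 3684606; 3,684,606 required, 3,686,275 in favor — approved.
Series C: 3/4 of 2645179 = 1983884.25, rounded up to 1983885; 1,983,885 required, 1,983,891 in favor — approved.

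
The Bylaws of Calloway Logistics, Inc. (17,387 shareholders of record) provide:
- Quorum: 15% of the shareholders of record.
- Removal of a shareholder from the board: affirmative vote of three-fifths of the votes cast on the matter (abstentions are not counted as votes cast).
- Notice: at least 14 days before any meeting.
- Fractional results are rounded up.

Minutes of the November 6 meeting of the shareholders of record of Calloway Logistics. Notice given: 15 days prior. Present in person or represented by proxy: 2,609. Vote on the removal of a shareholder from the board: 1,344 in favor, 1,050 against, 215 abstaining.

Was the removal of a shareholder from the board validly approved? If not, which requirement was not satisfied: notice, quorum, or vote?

Notice: 15 days given; 14 required. Satisfied.
Quorum: 15% of 17,387 = 2,608.05, rounded up to 2,609; 2,609 present. Satisfied.
Vote: requires three-fifths of the votes cast (2,609 − 215 abstaining = 2,394); 3/5 of 2394 = 1436.40, rounded up to 1437, so 1,437 needed; 1,344 in favor. Not satisfied.

Invalid — vote requirement not satisfied.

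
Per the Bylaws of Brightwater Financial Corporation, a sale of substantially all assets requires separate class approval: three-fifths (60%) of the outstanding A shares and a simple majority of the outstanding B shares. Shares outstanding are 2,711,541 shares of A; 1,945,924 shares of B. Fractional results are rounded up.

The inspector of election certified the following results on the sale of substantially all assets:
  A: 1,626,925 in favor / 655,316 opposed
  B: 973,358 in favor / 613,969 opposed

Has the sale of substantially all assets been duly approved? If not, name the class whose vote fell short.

Approved — every class gave the required vote.

A: 3/5 of 2711541 = 1626924.60, rounded up to 1626925; 1,626,925 required, 1,626,925 in favor — approved.
B: a majority of 1945924 is 972963; 972,963 required, 973,358 in favor — approved.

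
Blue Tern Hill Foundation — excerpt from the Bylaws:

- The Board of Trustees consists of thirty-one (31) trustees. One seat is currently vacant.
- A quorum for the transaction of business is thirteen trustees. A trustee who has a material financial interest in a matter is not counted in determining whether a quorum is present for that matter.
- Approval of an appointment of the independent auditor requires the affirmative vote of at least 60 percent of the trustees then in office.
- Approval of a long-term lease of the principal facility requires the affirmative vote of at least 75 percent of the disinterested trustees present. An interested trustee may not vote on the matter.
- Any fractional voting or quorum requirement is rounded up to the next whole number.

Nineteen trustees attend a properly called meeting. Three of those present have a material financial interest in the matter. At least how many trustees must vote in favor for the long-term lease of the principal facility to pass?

12

The long-term lease of the principal facility requires three-fourths of the disinterested trustees present (19 − 3 = 16).
3/4 of 16 = 12.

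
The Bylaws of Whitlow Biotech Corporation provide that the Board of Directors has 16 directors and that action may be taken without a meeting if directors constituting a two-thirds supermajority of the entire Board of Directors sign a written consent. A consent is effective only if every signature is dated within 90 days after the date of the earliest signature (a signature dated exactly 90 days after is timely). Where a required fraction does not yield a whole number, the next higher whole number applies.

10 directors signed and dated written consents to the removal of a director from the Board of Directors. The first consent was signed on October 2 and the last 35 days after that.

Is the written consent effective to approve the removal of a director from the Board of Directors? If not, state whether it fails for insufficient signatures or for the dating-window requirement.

Signatures required: a two-thirds supermajority of 16 — 2/3 of 16 = 10.67, rounded up to 11, so 11 needed; 10 signed. Insufficient.
Dating window: the latest signature is 35 days after the earliest; the limit is 90 days. Within the window.

Not effective — insufficient signatures.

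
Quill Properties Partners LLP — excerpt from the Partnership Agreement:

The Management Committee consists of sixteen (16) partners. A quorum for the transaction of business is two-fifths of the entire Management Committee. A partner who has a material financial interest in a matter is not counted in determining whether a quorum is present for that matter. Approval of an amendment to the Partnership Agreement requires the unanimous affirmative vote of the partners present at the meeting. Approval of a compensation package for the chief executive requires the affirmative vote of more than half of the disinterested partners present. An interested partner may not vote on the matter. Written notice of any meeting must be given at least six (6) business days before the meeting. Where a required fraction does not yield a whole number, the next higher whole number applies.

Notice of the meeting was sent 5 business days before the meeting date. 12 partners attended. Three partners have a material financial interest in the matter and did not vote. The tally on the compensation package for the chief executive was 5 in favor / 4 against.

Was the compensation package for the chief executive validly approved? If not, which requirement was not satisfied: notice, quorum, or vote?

Invalid — notice requirement not satisfied.

Notice: 5 business days given; 6 required (5 < 6). Not satisfied.
Quorum: 12 present, but the 3 interested partners do not count, leaving 9. Quorum is 7. Satisfied.
Vote: the compensation package for the chief executive requires a majority of the disinterested partners present (12 − 3 = 9). A majority of 9 is 5, so 5 affirmative votes are needed; 5 voted in favor. Satisfied.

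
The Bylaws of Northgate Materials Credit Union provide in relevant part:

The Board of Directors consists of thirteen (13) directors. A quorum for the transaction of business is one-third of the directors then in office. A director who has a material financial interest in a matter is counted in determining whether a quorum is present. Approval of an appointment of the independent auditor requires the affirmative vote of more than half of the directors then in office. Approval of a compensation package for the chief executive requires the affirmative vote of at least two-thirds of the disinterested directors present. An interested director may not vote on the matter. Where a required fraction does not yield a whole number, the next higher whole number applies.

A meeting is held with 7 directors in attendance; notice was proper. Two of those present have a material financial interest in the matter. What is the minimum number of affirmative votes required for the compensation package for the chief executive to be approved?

4

The compensation package for the chief executive requires two-thirds of the disinterested directors present (7 − 2 = 5).
2/3 of 5 = 3.33, rounded up to 4.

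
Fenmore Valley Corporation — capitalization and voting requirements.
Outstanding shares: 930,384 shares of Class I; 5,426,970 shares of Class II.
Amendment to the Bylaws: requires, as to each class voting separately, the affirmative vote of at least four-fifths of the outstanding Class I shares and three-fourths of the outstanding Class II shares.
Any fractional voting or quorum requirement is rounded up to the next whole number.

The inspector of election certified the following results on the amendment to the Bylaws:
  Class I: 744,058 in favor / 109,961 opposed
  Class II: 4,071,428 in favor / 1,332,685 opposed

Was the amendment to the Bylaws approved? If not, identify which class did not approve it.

Not approved — the Class I shares did not give the required vote.

Class I: 4/5 of 930384 = 744307.20, rounded up to 744308; 744,308 required, 744,058 in favor — not approved.
Class II: 3/4 of 5426970 = 4070227.50, rounded up to 4070228; 4,070,228 required, 4,071,428 in favor — approved.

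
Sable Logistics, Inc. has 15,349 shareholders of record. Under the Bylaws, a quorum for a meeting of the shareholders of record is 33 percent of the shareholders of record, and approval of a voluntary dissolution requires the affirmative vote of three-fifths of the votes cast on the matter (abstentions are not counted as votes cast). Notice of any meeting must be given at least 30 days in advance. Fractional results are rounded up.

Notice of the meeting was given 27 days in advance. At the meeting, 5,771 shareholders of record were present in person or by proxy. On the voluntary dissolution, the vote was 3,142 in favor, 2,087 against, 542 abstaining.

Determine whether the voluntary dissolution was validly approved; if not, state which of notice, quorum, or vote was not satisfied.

Invalid — notice requirement not satisfied.

Notice: 27 days given; 30 required. Not satisfied.
Quorum: 33% of 15,349 = 5,065.17, rounded up to 5,066; 5,771 present. Satisfied.
Vote: requires three-fifths of the votes cast (5,771 − 542 abstaining = 5,229); 3/5 of 5229 = 3137.40, rounded up to 3138, so 3,138 needed; 3,142 in favor. Satisfied.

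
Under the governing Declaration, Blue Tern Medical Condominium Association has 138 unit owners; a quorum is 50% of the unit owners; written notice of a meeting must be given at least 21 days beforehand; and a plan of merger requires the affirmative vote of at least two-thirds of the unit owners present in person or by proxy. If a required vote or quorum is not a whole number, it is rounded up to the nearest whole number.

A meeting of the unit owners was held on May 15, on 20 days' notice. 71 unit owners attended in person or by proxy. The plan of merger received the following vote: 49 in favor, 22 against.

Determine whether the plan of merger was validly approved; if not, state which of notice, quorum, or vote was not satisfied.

Notice: 20 days given; 21 required. Not satisfied.
Quorum: 50% of 138 = 69; 71 present. Satisfied.
Vote: requires two-thirds of those present (71); 2/3 of 71 = 47.33, rounded up to 48, so 48 needed; 49 in favor. Satisfied.

Invalid — notice requirement not satisfied.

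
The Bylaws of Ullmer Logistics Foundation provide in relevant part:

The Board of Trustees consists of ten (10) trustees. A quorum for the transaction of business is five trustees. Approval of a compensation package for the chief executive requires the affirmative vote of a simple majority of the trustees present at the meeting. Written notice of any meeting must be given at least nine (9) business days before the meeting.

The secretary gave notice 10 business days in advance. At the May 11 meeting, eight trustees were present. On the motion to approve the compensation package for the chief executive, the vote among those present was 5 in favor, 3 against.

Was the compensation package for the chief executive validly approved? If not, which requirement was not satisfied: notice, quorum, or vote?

Valid — all requirements satisfied.

Notice: 10 business days given; 9 required (10 ≥ 9). Satisfied.
Quorum: 8 present; quorum is 5. Satisfied.
Vote: the compensation package for the chief executive requires a majority of the trustees present (8). A majority of 8 is 5, so 5 affirmative votes are needed; 5 voted in favor. Satisfied.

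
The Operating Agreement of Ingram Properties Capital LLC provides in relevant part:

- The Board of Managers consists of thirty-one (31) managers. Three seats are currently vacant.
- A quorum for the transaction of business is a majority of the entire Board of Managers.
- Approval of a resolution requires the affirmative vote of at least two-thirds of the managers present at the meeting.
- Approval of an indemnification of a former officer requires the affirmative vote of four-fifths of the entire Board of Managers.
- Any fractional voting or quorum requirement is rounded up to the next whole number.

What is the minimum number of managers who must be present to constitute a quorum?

A majority of 31 is 16.

16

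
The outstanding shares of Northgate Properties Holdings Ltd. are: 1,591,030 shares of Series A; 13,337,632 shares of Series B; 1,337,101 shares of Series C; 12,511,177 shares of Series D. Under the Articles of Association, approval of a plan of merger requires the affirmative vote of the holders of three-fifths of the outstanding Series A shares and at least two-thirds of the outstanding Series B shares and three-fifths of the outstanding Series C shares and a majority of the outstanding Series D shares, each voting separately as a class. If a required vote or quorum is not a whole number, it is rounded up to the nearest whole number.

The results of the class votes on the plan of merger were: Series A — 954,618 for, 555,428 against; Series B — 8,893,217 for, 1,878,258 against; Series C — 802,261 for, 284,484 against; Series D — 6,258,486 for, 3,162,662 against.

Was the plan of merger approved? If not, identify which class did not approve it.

Series A: 3/5 of 1591030 = 954618; 954,618 required, 954,618 in favor — approved.
Series B: 2/3 of 13337632 = 8891754.67, rounded up to 8891755; 8,891,755 required, 8,893,217 in favor — approved.
Series C: 3/5 of 1337101 = 802260.60, rounded up to 802261; 802,261 required, 802,261 in favor — approved.
Series D: a majority of 12511177 is 6255589; 6,255,589 required, 6,258,486 in favor — approved.

Approved — every class gave the required vote.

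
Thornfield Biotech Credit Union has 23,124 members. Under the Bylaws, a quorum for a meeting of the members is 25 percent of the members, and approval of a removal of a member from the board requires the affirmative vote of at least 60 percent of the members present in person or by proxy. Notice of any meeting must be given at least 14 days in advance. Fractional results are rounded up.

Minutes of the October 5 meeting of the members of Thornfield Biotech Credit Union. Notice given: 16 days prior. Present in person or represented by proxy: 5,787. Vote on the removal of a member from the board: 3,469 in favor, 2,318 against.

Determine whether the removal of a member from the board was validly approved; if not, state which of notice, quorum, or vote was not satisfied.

Invalid — vote requirement not satisfied.

Notice: 16 days given; 14 required. Satisfied.
Quorum: 25% of 23,124 = 5,781; 5,787 present. Satisfied.
Vote: requires three-fifths of those present (5,787); 3/5 of 5787 = 3472.20, rounded up to 3473, so 3,473 needed; 3,469 in favor. Not satisfied.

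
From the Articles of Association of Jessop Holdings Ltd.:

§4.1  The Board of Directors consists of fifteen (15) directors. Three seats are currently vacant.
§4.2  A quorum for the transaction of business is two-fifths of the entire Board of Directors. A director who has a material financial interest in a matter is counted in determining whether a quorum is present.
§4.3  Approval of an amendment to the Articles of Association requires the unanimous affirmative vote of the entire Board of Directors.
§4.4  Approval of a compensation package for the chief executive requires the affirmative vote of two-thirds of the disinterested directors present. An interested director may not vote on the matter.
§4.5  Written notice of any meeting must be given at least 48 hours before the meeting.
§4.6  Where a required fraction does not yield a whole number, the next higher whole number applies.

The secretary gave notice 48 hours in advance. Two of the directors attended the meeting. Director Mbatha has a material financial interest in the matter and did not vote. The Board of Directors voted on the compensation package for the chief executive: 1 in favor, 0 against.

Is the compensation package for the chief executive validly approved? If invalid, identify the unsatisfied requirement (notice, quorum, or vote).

Invalid — quorum requirement not satisfied.

Notice: 48 hours given; 48 required (48 ≥ 48). Satisfied.
Quorum: 2 present (interested directors count toward quorum); quorum is 6. Not satisfied.
Vote: the compensation package for the chief executive requires two-thirds of the disinterested directors present (2 − 1 = 1). 2/3 of 1 = 0.67, rounded up to 1, so 1 affirmative vote is needed; 1 voted in favor. Satisfied. (Moot — without a quorum no business can be validly transacted.)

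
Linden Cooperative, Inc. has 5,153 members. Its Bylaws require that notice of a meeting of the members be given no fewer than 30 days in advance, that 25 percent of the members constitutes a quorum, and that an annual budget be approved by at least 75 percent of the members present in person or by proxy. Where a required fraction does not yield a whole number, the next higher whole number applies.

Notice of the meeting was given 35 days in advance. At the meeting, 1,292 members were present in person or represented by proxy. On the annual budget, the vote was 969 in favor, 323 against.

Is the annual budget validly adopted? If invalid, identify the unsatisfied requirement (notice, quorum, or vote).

Valid — all requirements satisfied.

Notice: 35 days given; 30 required. Satisfied.
Quorum: 25% of 5,153 = 1,288.25, rounded up to 1,289; 1,292 present. Satisfied.
Vote: requires three-fourths of those present (1,292); 3/4 of 1292 = 969, so 969 needed; 969 in favor. Satisfied.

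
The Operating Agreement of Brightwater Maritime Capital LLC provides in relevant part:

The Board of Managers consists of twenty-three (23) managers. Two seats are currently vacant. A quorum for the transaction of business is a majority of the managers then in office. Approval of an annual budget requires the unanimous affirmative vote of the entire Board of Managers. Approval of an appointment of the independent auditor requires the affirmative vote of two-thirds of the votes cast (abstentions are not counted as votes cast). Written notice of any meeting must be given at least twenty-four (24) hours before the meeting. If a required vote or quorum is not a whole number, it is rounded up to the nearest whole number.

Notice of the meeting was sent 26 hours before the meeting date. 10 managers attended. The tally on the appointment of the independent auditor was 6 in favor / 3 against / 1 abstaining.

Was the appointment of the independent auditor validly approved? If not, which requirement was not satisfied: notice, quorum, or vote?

Notice: 26 hours given; 24 required (26 ≥ 24). Satisfied.
Quorum: 10 present; quorum is 11. Not satisfied.
Vote: the appointment of the independent auditor requires two-thirds of the votes cast (10 present − 1 abstaining = 9). 2/3 of 9 = 6, so 6 affirmative votes are needed; 6 voted in favor. Satisfied. (Moot — without a quorum no business can be validly transacted.)

Invalid — quorum requirement not satisfied.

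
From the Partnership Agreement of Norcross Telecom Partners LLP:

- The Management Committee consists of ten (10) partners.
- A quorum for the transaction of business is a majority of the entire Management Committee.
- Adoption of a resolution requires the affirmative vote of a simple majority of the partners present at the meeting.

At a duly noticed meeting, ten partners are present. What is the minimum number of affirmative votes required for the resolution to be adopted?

6

The resolution requires a majority of the partners present (10).
A majority of 10 is 6.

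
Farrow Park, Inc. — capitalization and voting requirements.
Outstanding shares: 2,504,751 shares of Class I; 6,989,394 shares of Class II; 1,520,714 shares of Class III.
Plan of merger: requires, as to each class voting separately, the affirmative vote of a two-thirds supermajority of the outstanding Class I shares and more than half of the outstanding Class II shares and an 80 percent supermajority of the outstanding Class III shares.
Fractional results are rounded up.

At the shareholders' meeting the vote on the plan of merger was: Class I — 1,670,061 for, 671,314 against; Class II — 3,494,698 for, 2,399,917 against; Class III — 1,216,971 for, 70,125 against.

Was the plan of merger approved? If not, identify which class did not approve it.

Class I: 2/3 of 2504751 = 1669834; 1,669,834 required, 1,670,061 in favor — approved.
Class II: a majority of 6989394 is 3494698; 3,494,698 required, 3,494,698 in favor — approved.
Class III: 4/5 of 1520714 = 1216571.20, rounded up to 1216572; 1,216,572 required, 1,216,971 in favor — approved.

Approved — every class gave the required vote.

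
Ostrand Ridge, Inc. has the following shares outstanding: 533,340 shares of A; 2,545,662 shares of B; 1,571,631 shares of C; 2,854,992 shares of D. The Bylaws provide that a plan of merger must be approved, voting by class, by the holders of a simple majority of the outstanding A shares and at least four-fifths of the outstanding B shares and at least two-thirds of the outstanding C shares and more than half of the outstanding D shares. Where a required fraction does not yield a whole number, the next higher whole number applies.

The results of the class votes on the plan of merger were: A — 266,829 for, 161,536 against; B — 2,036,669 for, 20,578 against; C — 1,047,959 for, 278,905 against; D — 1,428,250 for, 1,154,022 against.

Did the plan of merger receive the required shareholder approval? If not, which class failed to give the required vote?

A: a majority of 533340 is 266671; 266,671 required, 266,829 in favor — approved.
B: 4/5 of 2545662 = 2036529.60, rounded up to 2036530; 2,036,530 required, 2,036,669 in favor — approved.
C: 2/3 of 1571631 = 1047754; 1,047,754 required, 1,047,959 in favor — approved.
D: a majority of 2854992 is 1427497; 1,427,497 required, 1,428,250 in favor — approved.

Approved — every class gave the required vote.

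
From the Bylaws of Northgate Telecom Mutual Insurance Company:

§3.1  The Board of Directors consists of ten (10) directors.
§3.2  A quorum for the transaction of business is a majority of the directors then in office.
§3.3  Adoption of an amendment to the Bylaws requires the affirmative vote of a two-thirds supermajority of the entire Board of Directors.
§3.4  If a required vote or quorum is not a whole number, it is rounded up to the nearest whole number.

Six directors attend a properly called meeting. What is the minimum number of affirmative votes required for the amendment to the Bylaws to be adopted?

The amendment to the Bylaws requires two-thirds of the entire Board of Directors (10).
2/3 of 10 = 6.67, rounded up to 7.
(Only 6 can vote, so the amendment to the Bylaws cannot pass at this meeting, but the required vote is still 7.)

7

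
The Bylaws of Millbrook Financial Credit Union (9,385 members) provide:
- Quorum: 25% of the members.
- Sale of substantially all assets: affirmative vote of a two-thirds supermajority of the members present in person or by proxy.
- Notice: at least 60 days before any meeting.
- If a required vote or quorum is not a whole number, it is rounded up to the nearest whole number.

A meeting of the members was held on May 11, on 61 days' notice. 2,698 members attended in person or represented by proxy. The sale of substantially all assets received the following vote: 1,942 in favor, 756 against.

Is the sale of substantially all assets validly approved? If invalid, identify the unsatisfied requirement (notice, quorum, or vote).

Notice: 61 days given; 60 required. Satisfied.
Quorum: 25% of 9,385 = 2,346.25, rounded up to 2,347; 2,698 present. Satisfied.
Vote: requires two-thirds of those present (2,698); 2/3 of 2698 = 1798.67, rounded up to 1799, so 1,799 needed; 1,942 in favor. Satisfied.

Valid — all requirements satisfied.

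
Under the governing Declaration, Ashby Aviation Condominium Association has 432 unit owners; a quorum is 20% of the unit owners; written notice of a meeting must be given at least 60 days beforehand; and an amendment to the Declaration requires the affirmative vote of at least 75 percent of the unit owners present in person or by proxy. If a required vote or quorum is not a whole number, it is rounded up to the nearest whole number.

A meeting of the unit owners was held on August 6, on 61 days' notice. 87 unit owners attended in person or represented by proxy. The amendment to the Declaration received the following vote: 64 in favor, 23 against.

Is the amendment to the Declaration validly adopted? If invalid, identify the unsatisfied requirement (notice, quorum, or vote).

Invalid — vote requirement not satisfied.

Notice: 61 days given; 60 required. Satisfied.
Quorum: 20% of 432 = 86.40, rounded up to 87; 87 present. Satisfied.
Vote: requires three-fourths of those present (87); 3/4 of 87 = 65.25, rounded up to 66, so 66 needed; 64 in favor. Not satisfied.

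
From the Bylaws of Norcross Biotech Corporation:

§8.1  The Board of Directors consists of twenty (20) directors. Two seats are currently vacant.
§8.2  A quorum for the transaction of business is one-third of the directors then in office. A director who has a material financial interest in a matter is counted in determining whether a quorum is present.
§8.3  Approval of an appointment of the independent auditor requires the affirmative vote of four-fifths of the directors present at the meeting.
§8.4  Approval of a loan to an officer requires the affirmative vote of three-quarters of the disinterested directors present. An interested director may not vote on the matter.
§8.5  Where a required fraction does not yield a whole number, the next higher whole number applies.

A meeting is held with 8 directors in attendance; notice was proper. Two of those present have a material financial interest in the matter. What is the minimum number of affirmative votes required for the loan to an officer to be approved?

5

The loan to an officer requires three-fourths of the disinterested directors present (8 − 2 = 6).
3/4 of 6 = 4.50, rounded up to 5.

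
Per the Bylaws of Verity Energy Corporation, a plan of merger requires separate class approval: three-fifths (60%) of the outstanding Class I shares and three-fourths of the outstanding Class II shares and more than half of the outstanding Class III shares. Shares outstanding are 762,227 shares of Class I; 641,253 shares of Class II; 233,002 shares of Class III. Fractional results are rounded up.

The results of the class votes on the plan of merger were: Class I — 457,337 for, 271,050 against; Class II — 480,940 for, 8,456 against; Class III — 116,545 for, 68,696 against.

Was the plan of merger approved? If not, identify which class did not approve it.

Class I: 3/5 of 762227 = 457336.20, rounded up to 457337; 457,337 required, 457,337 in favor — approved.
Class II: 3/4 of 641253 = 480939.75, rounded up to 480940; 480,940 required, 480,940 in favor — approved.
Class III: a majority of 233002 is 116502; 116,502 required, 116,545 in favor — approved.

Approved — every class gave the required vote.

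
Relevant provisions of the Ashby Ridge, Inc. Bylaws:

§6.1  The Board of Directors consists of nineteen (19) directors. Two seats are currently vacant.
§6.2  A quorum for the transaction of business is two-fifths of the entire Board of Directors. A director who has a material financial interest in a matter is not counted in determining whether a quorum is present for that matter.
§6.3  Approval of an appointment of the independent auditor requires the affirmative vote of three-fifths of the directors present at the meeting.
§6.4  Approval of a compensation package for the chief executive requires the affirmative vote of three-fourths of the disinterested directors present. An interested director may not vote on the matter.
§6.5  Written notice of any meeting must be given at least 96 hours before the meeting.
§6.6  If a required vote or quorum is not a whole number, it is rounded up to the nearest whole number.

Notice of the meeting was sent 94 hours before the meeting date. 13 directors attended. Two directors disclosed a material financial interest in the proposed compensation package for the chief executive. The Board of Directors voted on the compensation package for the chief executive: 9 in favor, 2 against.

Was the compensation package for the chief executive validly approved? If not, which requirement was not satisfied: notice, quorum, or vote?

Invalid — notice requirement not satisfied.

Notice: 94 hours given; 96 required (94 < 96). Not satisfied.
Quorum: 13 present, but the 2 interested directors do not count, leaving 11. Quorum is 8. Satisfied.
Vote: the compensation package for the chief executive requires three-fourths of the disinterested directors present (13 − 2 = 11). 3/4 of 11 = 8.25, rounded up to 9, so 9 affirmative votes are needed; 9 voted in favor. Satisfied.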